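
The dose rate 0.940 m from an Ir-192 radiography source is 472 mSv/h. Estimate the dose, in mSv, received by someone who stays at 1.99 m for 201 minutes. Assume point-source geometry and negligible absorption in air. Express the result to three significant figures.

Using I₁d₁² = I₂d₂², rate at 1.99 m:
472 × (0.940/1.99)² = 472 × 0.2231 = 105.3 mSv/h.
Dose = rate × time = 105.3 mSv/h × 3.350 h = 352.8 mSv.

353 mSv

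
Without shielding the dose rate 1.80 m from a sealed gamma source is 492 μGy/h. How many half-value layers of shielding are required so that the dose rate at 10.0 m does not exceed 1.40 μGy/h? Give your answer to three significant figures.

At 10.0 m, distance alone gives 492 × (1.80/10.0)² = 492 × 0.03240 = 15.94 μGy/h.
Further attenuation needed: 15.94/1.40 = 11.39.
n = log₂(11.39) = 3.510 half-value layers.

3.51 half-value layers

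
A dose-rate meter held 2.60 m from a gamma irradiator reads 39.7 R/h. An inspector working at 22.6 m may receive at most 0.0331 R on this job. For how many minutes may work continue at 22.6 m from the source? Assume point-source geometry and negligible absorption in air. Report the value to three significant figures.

3.78 min

Since intensity falls as 1/r², rate at 22.6 m:
39.7 × (2.60/22.6)² = 39.7 × 0.01324 = 0.5256 R/h.
Stay time = 0.0331 R ÷ 0.5256 R/h = 0.06298 h = 3.779 min.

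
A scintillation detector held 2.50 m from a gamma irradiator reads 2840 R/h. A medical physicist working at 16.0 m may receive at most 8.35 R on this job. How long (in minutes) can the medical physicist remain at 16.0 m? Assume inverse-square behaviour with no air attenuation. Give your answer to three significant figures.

7.23 min

Since intensity falls as 1/r², rate at 16.0 m:
2840 × (2.50/16.0)² = 2840 × 0.02441 = 69.32 R/h.
Stay time = 8.35 R ÷ 69.32 R/h = 0.1205 h = 7.230 min.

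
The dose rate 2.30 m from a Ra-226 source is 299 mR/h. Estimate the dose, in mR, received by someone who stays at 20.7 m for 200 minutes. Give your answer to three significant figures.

12.3 mR

Using I₁d₁² = I₂d₂², rate at 20.7 m:
299 × (2.30/20.7)² = 299 × 0.01235 = 3.693 mR/h.
Dose = rate × time = 3.693 mR/h × 3.333 h = 12.31 mR.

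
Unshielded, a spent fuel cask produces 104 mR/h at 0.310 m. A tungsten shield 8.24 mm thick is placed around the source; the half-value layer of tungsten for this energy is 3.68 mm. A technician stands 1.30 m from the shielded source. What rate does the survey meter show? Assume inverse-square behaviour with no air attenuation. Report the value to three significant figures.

Distance alone: 104 × (0.310/1.30)² = 104 × 0.05686 = 5.913 mR/h.
Shield: 8.24/3.68 = 2.239 half-value layers → attenuation 2^(−2.239) = 0.2118.
Combined: 5.913 × 0.2118 = 1.252 mR/h.

1.25 mR/h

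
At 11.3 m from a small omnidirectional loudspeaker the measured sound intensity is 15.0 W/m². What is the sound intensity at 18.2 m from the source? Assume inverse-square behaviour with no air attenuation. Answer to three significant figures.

5.78 W/m²

Intensity scales as (d₁/d₂)², so scaling from 11.3 m to 18.2 m:
(11.3/18.2)² = 0.3855, so 15.0 × 0.3855 = 5.782 W/m².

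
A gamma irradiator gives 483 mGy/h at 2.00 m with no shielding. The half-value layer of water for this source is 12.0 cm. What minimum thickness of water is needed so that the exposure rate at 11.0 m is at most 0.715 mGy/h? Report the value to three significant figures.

At 11.0 m, distance alone gives 483 × (2.00/11.0)² = 483 × 0.03306 = 15.97 mGy/h.
Further attenuation needed: 15.97/0.715 = 22.34.
n = log₂(22.34) = 4.482 half-value layers.
Thickness = 4.482 × 12.0 cm = 53.78 cm.

53.8 cm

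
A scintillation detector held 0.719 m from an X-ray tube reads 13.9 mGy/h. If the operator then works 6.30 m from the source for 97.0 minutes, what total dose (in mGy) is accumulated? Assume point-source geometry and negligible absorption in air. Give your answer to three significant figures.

Intensity scales as (d₁/d₂)², so rate at 6.30 m:
(0.719/6.30)² = 0.01302, so 13.9 × 0.01302 = 0.1810 mGy/h.
Dose = rate × time = 0.1810 mGy/h × 1.617 h = 0.2927 mGy.

0.293 mGy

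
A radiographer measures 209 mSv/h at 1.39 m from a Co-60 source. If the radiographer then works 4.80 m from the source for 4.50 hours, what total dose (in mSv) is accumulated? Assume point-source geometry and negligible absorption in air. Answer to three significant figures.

Since intensity falls as 1/r², rate at 4.80 m:
(1.39/4.80)² = 0.08386, so 209 × 0.08386 = 17.53 mSv/h.
Dose = rate × time = 17.53 mSv/h × 4.500 h = 78.89 mSv.

78.9 mSv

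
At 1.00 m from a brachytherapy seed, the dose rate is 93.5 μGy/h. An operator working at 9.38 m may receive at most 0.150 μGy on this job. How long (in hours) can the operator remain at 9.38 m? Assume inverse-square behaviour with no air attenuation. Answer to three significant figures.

Using I₁d₁² = I₂d₂², rate at 9.38 m:
(1.00/9.38)² = 0.01137, so 93.5 × 0.01137 = 1.063 μGy/h.
Stay time = 0.150 μGy ÷ 1.063 μGy/h = 0.1411 h.

0.141 h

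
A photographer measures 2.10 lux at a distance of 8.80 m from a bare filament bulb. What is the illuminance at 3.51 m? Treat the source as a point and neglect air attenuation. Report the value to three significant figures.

13.2 lux

By the inverse-square law, the rate at 3.51 m is
2.10 × (8.80/3.51)² = 2.10 × 6.286 = 13.20 lux.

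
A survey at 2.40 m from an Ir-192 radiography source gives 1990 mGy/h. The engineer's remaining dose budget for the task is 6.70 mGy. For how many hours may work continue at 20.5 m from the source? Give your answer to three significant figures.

0.246 h

Intensity scales as (d₁/d₂)², so rate at 20.5 m:
(2.40/20.5)² = 0.01371, so 1990 × 0.01371 = 27.28 mGy/h.
Stay time = 6.70 mGy ÷ 27.28 mGy/h = 0.2456 h.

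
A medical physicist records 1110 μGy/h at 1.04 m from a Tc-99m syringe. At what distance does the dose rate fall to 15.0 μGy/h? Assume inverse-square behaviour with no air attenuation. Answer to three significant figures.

Using I₁d₁² = I₂d₂², d₂ = d₁·√(I₁/I₂).
I₁/I₂ = 1110/15.0 = 74.00, so d₂ = 1.04 × √74.00 = 8.946 m.

8.95 m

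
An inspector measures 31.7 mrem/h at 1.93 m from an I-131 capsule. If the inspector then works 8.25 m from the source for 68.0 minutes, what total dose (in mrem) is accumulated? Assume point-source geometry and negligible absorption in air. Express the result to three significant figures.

1.97 mrem

Using I₁d₁² = I₂d₂², rate at 8.25 m:
(1.93/8.25)² = 0.05473, so 31.7 × 0.05473 = 1.735 mrem/h.
Dose = rate × time = 1.735 mrem/h × 1.133 h = 1.966 mrem.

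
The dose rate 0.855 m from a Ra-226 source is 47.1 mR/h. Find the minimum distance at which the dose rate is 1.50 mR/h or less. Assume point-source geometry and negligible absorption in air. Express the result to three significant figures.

Intensity scales as (d₁/d₂)², so d₂ = d₁·√(I₁/I₂).
I₁/I₂ = 47.1/1.50 = 31.40, so d₂ = 0.855 × √31.40 = 4.791 m.

4.79 m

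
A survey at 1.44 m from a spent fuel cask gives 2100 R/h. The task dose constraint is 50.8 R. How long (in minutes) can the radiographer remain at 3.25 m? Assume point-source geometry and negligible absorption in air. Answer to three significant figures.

7.39 min

Applying the 1/r² law, rate at 3.25 m:
(1.44/3.25)² = 0.1963, so 2100 × 0.1963 = 412.2 R/h.
Stay time = 50.8 R ÷ 412.2 R/h = 0.1232 h = 7.392 min.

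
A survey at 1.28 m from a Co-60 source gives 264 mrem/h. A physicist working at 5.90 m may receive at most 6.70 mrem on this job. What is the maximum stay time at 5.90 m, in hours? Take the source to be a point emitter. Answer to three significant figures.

0.539 h

Applying the 1/r² law, rate at 5.90 m:
264 × (1.28/5.90)² = 264 × 0.04707 = 12.43 mrem/h.
Stay time = 6.70 mrem ÷ 12.43 mrem/h = 0.5390 h.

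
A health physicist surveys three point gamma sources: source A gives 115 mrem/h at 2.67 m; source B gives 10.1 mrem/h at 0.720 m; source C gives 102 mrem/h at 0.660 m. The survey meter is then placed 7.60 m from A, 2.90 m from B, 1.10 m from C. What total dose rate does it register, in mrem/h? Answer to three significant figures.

51.5 mrem/h

By superposition, sum each source's inverse-square contribution:
A: 115 × (2.67/7.60)² = 14.19 mrem/h
B: 10.1 × (0.720/2.90)² = 0.6226 mrem/h
C: 102 × (0.660/1.10)² = 36.72 mrem/h
Total = 14.19 + 0.6226 + 36.72 = 51.53 mrem/h.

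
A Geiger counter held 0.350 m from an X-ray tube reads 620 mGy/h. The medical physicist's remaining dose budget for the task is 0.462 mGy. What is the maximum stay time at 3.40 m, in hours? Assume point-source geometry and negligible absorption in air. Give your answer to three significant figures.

Applying the 1/r² law, rate at 3.40 m:
(0.350/3.40)² = 0.01060, so 620 × 0.01060 = 6.572 mGy/h.
Stay time = 0.462 mGy ÷ 6.572 mGy/h = 0.07030 h.

0.0703 h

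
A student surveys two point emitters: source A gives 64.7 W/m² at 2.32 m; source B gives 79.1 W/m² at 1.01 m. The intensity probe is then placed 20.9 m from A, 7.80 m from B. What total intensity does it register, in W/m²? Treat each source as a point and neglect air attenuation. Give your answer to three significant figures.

2.12 W/m²

By superposition, sum each source's inverse-square contribution:
A: 64.7 × (2.32/20.9)² = 0.7972 W/m²
B: 79.1 × (1.01/7.80)² = 1.326 W/m²
Total = 0.7972 + 1.326 = 2.123 W/m².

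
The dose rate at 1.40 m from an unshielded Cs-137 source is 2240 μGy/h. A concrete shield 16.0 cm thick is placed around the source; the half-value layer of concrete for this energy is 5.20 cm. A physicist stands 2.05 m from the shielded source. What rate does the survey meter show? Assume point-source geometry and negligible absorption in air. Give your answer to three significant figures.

Distance alone: 2240 × (1.40/2.05)² = 2240 × 0.4664 = 1045 μGy/h.
Shield: 16.0/5.20 = 3.077 half-value layers → attenuation 2^(−3.077) = 0.1185.
Combined: 1045 × 0.1185 = 123.8 μGy/h.

124 μGy/h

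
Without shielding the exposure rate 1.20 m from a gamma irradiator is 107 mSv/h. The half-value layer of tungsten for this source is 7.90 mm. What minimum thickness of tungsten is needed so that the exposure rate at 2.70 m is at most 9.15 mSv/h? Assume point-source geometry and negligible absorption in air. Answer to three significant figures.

9.54 mm

At 2.70 m, distance alone gives (1.20/2.70)² = 0.1975, so 107 × 0.1975 = 21.13 mSv/h.
Further attenuation needed: 21.13/9.15 = 2.309.
n = log₂(2.309) = 1.207 half-value layers.
Thickness = 1.207 × 7.90 mm = 9.535 mm.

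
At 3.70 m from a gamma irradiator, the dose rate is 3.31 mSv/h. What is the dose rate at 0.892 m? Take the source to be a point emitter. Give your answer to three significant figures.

57.0 mSv/h

Applying the 1/r² law, the rate at 0.892 m is
(3.70/0.892)² = 17.21, so 3.31 × 17.21 = 56.97 mSv/h.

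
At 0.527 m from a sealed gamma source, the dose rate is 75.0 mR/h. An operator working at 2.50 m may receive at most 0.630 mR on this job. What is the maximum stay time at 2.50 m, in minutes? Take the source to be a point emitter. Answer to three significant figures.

By the inverse-square law, rate at 2.50 m:
75.0 × (0.527/2.50)² = 75.0 × 0.04444 = 3.333 mR/h.
Stay time = 0.630 mR ÷ 3.333 mR/h = 0.1890 h = 11.34 min.

11.3 min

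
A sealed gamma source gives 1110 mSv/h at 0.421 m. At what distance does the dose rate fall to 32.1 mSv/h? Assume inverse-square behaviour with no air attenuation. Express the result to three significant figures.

Since intensity falls as 1/r², d₂ = d₁·√(I₁/I₂).
I₁/I₂ = 1110/32.1 = 34.58, so d₂ = 0.421 × √34.58 = 2.476 m.

2.48 m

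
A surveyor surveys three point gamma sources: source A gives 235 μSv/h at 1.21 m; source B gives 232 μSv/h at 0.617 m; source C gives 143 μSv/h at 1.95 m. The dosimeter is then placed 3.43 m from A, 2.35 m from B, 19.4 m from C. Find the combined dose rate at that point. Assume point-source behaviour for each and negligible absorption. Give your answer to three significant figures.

Each source contributes Iᵢ·(dᵢ/rᵢ)²; contributions add.
A: 235 × (1.21/3.43)² = 29.24 μSv/h
B: 232 × (0.617/2.35)² = 15.99 μSv/h
C: 143 × (1.95/19.4)² = 1.445 μSv/h
Total = 29.24 + 15.99 + 1.445 = 46.67 μSv/h.

46.7 μSv/h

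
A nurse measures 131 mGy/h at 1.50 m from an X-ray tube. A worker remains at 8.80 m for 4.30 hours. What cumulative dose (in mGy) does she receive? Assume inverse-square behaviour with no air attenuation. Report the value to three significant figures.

Using I₁d₁² = I₂d₂², rate at 8.80 m:
131 × (1.50/8.80)² = 131 × 0.02905 = 3.806 mGy/h.
Dose = rate × time = 3.806 mGy/h × 4.300 h = 16.37 mGy.

16.4 mGy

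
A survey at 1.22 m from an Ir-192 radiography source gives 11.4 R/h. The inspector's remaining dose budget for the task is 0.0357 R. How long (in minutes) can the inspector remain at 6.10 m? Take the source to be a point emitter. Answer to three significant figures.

By the inverse-square law, rate at 6.10 m:
11.4 × (1.22/6.10)² = 11.4 × 0.04000 = 0.4560 R/h.
Stay time = 0.0357 R ÷ 0.4560 R/h = 0.07829 h = 4.697 min.

4.70 min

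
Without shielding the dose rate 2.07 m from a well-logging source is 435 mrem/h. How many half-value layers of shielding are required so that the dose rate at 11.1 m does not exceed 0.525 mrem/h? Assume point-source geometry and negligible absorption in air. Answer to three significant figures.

4.85 half-value layers

At 11.1 m, distance alone gives (2.07/11.1)² = 0.03478, so 435 × 0.03478 = 15.13 mrem/h.
Further attenuation needed: 15.13/0.525 = 28.82.
n = log₂(28.82) = 4.849 half-value layers.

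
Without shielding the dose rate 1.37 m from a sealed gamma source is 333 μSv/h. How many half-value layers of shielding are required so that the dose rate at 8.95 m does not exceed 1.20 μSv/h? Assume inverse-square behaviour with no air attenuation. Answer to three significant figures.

At 8.95 m, distance alone gives 333 × (1.37/8.95)² = 333 × 0.02343 = 7.802 μSv/h.
Further attenuation needed: 7.802/1.20 = 6.502.
n = log₂(6.502) = 2.701 half-value layers.

2.70 half-value layers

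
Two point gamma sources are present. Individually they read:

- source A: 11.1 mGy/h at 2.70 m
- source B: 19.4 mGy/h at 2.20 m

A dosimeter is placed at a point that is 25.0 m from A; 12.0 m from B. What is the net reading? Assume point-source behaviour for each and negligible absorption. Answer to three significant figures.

0.782 mGy/h

By superposition, sum each source's inverse-square contribution:
A: 11.1 × (2.70/25.0)² = 0.1295 mGy/h
B: 19.4 × (2.20/12.0)² = 0.6521 mGy/h
Total = 0.1295 + 0.6521 = 0.7816 mGy/h.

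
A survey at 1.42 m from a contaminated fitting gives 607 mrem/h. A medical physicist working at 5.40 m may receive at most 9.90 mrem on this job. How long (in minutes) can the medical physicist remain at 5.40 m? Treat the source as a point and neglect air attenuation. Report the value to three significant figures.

Since intensity falls as 1/r², rate at 5.40 m:
607 × (1.42/5.40)² = 607 × 0.06915 = 41.97 mrem/h.
Stay time = 9.90 mrem ÷ 41.97 mrem/h = 0.2359 h = 14.15 min.

14.2 min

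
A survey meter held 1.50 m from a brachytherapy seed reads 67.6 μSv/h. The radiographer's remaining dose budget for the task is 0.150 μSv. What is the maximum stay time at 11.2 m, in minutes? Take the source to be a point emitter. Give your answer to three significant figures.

Intensity scales as (d₁/d₂)², so rate at 11.2 m:
67.6 × (1.50/11.2)² = 67.6 × 0.01794 = 1.213 μSv/h.
Stay time = 0.150 μSv ÷ 1.213 μSv/h = 0.1237 h = 7.422 min.

7.42 min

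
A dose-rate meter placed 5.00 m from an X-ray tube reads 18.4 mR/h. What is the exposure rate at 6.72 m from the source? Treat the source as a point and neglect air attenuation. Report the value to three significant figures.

Applying the 1/r² law, scaling from 5.00 m to 6.72 m:
(5.00/6.72)² = 0.5536, so 18.4 × 0.5536 = 10.19 mR/h.

10.2 mR/h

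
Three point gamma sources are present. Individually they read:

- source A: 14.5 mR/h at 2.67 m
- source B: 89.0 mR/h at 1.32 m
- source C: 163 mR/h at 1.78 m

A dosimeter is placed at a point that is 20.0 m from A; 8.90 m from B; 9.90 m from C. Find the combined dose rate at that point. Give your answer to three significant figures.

7.49 mR/h

By superposition, sum each source's inverse-square contribution:
A: 14.5 × (2.67/20.0)² = 0.2584 mR/h
B: 89.0 × (1.32/8.90)² = 1.958 mR/h
C: 163 × (1.78/9.90)² = 5.269 mR/h
Total = 0.2584 + 1.958 + 5.269 = 7.485 mR/h.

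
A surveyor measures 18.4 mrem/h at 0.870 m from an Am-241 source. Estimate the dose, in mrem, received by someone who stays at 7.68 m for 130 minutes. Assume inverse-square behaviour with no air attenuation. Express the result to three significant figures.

0.512 mrem

By the inverse-square law, rate at 7.68 m:
18.4 × (0.870/7.68)² = 18.4 × 0.01283 = 0.2361 mrem/h.
Dose = rate × time = 0.2361 mrem/h × 2.167 h = 0.5116 mrem.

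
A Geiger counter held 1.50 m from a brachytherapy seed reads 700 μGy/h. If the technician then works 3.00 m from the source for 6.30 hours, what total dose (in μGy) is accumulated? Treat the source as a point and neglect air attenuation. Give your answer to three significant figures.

1100 μGy

Intensity scales as (d₁/d₂)², so rate at 3.00 m:
700 × (1.50/3.00)² = 700 × 0.2500 = 175.0 μGy/h.
Dose = rate × time = 175.0 μGy/h × 6.300 h = 1102 μGy.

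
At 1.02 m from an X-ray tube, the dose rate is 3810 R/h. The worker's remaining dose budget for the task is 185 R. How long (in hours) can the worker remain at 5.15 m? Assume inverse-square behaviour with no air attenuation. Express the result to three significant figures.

1.24 h

Using I₁d₁² = I₂d₂², rate at 5.15 m:
3810 × (1.02/5.15)² = 3810 × 0.03923 = 149.5 R/h.
Stay time = 185 R ÷ 149.5 R/h = 1.237 h.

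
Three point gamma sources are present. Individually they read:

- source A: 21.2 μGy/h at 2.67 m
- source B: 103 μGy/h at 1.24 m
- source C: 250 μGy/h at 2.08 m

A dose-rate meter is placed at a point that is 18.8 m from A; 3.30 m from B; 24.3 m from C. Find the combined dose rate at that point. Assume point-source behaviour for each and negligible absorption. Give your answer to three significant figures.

16.8 μGy/h

Each source contributes Iᵢ·(dᵢ/rᵢ)²; contributions add.
A: 21.2 × (2.67/18.8)² = 0.4276 μGy/h
B: 103 × (1.24/3.30)² = 14.54 μGy/h
C: 250 × (2.08/24.3)² = 1.832 μGy/h
Total = 0.4276 + 14.54 + 1.832 = 16.80 μGy/h.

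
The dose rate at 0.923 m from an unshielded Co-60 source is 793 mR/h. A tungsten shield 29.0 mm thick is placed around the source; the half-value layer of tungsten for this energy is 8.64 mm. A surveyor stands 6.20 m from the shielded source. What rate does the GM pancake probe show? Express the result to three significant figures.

1.72 mR/h

Distance alone: (0.923/6.20)² = 0.02216, so 793 × 0.02216 = 17.57 mR/h.
Shield: 29.0/8.64 = 3.356 half-value layers → attenuation 2^(−3.356) = 0.09767.
Combined: 17.57 × 0.09767 = 1.716 mR/h.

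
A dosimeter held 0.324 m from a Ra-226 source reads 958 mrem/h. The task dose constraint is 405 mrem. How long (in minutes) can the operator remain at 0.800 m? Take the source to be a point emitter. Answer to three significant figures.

Using I₁d₁² = I₂d₂², rate at 0.800 m:
(0.324/0.800)² = 0.1640, so 958 × 0.1640 = 157.1 mrem/h.
Stay time = 405 mrem ÷ 157.1 mrem/h = 2.578 h = 154.7 min.

155 min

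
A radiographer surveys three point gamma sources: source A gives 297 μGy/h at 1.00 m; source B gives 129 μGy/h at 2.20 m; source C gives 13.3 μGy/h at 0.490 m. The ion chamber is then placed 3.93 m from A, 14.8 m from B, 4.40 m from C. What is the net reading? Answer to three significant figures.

22.2 μGy/h

By superposition, sum each source's inverse-square contribution:
A: 297 × (1.00/3.93)² = 19.23 μGy/h
B: 129 × (2.20/14.8)² = 2.850 μGy/h
C: 13.3 × (0.490/4.40)² = 0.1649 μGy/h
Total = 19.23 + 2.850 + 0.1649 = 22.24 μGy/h.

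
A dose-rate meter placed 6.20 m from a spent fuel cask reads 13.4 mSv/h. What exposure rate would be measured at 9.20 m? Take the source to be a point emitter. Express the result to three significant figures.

By the inverse-square law, scaling from 6.20 m to 9.20 m:
(6.20/9.20)² = 0.4542, so 13.4 × 0.4542 = 6.086 mSv/h.

6.09 mSv/h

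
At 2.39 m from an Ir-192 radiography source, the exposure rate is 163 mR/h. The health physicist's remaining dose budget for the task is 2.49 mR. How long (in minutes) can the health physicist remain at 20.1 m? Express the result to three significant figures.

Using I₁d₁² = I₂d₂², rate at 20.1 m:
163 × (2.39/20.1)² = 163 × 0.01414 = 2.305 mR/h.
Stay time = 2.49 mR ÷ 2.305 mR/h = 1.080 h = 64.80 min.

64.8 min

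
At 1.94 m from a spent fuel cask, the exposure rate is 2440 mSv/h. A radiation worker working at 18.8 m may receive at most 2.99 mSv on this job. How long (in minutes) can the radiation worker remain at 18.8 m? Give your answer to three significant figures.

Since intensity falls as 1/r², rate at 18.8 m:
(1.94/18.8)² = 0.01065, so 2440 × 0.01065 = 25.99 mSv/h.
Stay time = 2.99 mSv ÷ 25.99 mSv/h = 0.1150 h = 6.900 min.

6.90 min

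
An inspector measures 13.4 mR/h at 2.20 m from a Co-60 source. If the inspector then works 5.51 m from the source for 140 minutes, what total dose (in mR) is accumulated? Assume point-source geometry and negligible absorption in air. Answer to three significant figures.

4.98 mR

By the inverse-square law, rate at 5.51 m:
13.4 × (2.20/5.51)² = 13.4 × 0.1594 = 2.136 mR/h.
Dose = rate × time = 2.136 mR/h × 2.333 h = 4.983 mR.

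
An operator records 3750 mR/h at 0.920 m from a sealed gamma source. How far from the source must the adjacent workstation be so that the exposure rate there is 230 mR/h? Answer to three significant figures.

3.71 m

Since intensity falls as 1/r², d₂ = d₁·√(I₁/I₂).
I₁/I₂ = 3750/230 = 16.30, so d₂ = 0.920 × √16.30 = 3.714 m.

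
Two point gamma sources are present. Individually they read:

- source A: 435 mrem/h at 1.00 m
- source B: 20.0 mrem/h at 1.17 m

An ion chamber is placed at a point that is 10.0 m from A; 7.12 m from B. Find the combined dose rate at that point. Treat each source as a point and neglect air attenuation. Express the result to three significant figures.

By superposition, sum each source's inverse-square contribution:
A: 435 × (1.00/10.0)² = 4.350 mrem/h
B: 20.0 × (1.17/7.12)² = 0.5401 mrem/h
Total = 4.350 + 0.5401 = 4.890 mrem/h.

4.89 mrem/h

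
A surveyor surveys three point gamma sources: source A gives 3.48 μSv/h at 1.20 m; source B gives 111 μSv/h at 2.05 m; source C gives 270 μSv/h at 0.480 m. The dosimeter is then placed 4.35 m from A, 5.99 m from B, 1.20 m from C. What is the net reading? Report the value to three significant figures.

56.5 μSv/h

Each source contributes Iᵢ·(dᵢ/rᵢ)²; contributions add.
A: 3.48 × (1.20/4.35)² = 0.2648 μSv/h
B: 111 × (2.05/5.99)² = 13.00 μSv/h
C: 270 × (0.480/1.20)² = 43.20 μSv/h
Total = 0.2648 + 13.00 + 43.20 = 56.46 μSv/h.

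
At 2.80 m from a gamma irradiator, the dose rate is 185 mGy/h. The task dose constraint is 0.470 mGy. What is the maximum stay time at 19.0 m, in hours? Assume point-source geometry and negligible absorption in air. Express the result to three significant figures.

Using I₁d₁² = I₂d₂², rate at 19.0 m:
185 × (2.80/19.0)² = 185 × 0.02172 = 4.018 mGy/h.
Stay time = 0.470 mGy ÷ 4.018 mGy/h = 0.1170 h.

0.117 h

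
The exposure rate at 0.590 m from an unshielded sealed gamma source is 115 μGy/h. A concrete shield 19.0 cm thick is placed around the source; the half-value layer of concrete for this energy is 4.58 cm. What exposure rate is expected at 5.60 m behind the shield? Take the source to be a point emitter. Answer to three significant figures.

0.0720 μGy/h

Distance alone: (0.590/5.60)² = 0.01110, so 115 × 0.01110 = 1.276 μGy/h.
Shield: 19.0/4.58 = 4.148 half-value layers → attenuation 2^(−4.148) = 0.05641.
Combined: 1.276 × 0.05641 = 0.07198 μGy/h.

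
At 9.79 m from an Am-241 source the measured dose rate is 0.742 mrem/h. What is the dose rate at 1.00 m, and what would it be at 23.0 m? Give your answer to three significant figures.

71.1 mrem/h; 0.134 mrem/h

Intensity scales as (d₁/d₂)², so
At 1.00 m: 0.742 × (9.79/1.00)² = 0.742 × 95.84 = 71.11 mrem/h
At 23.0 m: (1.00/23.0)² = 0.001890, so 71.11 × 0.001890 = 0.1344 mrem/h.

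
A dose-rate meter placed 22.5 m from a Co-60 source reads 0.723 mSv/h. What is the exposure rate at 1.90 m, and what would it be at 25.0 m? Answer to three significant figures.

Since intensity falls as 1/r²,
At 1.90 m: 0.723 × (22.5/1.90)² = 0.723 × 140.2 = 101.4 mSv/h
At 25.0 m: (1.90/25.0)² = 0.005776, so 101.4 × 0.005776 = 0.5857 mSv/h.

101 mSv/h; 0.586 mSv/h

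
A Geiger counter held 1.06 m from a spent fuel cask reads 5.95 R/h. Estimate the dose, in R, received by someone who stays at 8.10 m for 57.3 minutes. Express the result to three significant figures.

Using I₁d₁² = I₂d₂², rate at 8.10 m:
5.95 × (1.06/8.10)² = 5.95 × 0.01713 = 0.1019 R/h.
Dose = rate × time = 0.1019 R/h × 0.9550 h = 0.09731 R.

0.0973 R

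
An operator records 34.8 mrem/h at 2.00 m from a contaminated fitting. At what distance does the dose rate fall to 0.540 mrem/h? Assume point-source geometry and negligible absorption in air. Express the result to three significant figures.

16.1 m

Applying the 1/r² law, d₂ = d₁·√(I₁/I₂).
I₁/I₂ = 34.8/0.540 = 64.44, so d₂ = 2.00 × √64.44 = 16.05 m.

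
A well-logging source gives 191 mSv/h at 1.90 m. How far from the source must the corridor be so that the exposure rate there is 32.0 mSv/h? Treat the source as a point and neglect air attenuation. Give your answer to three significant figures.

4.64 m

By the inverse-square law, d₂ = d₁·√(I₁/I₂).
I₁/I₂ = 191/32.0 = 5.969, so d₂ = 1.90 × √5.969 = 4.642 m.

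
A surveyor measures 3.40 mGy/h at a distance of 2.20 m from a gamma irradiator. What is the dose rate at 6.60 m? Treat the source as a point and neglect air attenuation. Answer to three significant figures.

0.378 mGy/h

Intensity scales as (d₁/d₂)², so the rate at 6.60 m is
3.40 × (2.20/6.60)² = 3.40 × 0.1111 = 0.3777 mGy/h.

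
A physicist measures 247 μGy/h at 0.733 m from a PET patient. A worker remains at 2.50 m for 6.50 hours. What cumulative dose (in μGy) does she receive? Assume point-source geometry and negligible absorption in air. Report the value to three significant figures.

Intensity scales as (d₁/d₂)², so rate at 2.50 m:
247 × (0.733/2.50)² = 247 × 0.08597 = 21.23 μGy/h.
Dose = rate × time = 21.23 μGy/h × 6.500 h = 138.0 μGy.

138 μGy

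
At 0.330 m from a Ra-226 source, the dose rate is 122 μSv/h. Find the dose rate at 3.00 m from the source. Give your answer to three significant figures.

Intensity scales as (d₁/d₂)², so the rate at 3.00 m is
(0.330/3.00)² = 0.01210, so 122 × 0.01210 = 1.476 μSv/h.

1.48 μSv/h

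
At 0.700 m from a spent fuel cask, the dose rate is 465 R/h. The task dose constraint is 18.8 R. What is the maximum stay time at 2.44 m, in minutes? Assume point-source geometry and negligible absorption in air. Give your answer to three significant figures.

Since intensity falls as 1/r², rate at 2.44 m:
(0.700/2.44)² = 0.08230, so 465 × 0.08230 = 38.27 R/h.
Stay time = 18.8 R ÷ 38.27 R/h = 0.4912 h = 29.47 min.

29.5 min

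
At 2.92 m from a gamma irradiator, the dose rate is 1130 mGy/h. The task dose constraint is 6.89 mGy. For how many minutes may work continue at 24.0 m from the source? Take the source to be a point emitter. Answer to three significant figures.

Since intensity falls as 1/r², rate at 24.0 m:
(2.92/24.0)² = 0.01480, so 1130 × 0.01480 = 16.72 mGy/h.
Stay time = 6.89 mGy ÷ 16.72 mGy/h = 0.4121 h = 24.73 min.

24.7 min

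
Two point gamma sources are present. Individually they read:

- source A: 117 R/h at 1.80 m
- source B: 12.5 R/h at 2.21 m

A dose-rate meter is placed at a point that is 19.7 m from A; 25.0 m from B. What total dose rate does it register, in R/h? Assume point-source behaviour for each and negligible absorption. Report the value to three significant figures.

1.07 R/h

Each source contributes Iᵢ·(dᵢ/rᵢ)²; contributions add.
A: 117 × (1.80/19.7)² = 0.9768 R/h
B: 12.5 × (2.21/25.0)² = 0.09768 R/h
Total = 0.9768 + 0.09768 = 1.074 R/h.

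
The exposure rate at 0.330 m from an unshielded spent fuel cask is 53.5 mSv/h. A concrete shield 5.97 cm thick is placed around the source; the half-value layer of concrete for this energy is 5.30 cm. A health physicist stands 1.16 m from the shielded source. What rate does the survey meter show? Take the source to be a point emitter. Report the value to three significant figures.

Distance alone: 53.5 × (0.330/1.16)² = 53.5 × 0.08093 = 4.330 mSv/h.
Shield: 5.97/5.30 = 1.126 half-value layers → attenuation 2^(−1.126) = 0.4582.
Combined: 4.330 × 0.4582 = 1.984 mSv/h.

1.98 mSv/h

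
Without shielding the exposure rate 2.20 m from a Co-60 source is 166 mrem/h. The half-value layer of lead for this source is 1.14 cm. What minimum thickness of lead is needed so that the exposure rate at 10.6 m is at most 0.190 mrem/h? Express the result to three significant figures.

5.97 cm

At 10.6 m, distance alone gives 166 × (2.20/10.6)² = 166 × 0.04308 = 7.151 mrem/h.
Further attenuation needed: 7.151/0.190 = 37.64.
n = log₂(37.64) = 5.234 half-value layers.
Thickness = 5.234 × 1.14 cm = 5.967 cm.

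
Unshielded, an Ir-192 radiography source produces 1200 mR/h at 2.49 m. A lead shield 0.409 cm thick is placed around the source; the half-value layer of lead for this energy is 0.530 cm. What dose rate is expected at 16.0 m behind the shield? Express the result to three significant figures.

17.0 mR/h

Distance alone: (2.49/16.0)² = 0.02422, so 1200 × 0.02422 = 29.06 mR/h.
Shield: 0.409/0.530 = 0.7717 half-value layers → attenuation 2^(−0.7717) = 0.5857.
Combined: 29.06 × 0.5857 = 17.02 mR/h.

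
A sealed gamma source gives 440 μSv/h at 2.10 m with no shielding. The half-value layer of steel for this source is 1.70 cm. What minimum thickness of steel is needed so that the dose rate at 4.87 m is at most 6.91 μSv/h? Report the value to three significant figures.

At 4.87 m, distance alone gives (2.10/4.87)² = 0.1859, so 440 × 0.1859 = 81.80 μSv/h.
Further attenuation needed: 81.80/6.91 = 11.84.
n = log₂(11.84) = 3.566 half-value layers.
Thickness = 3.566 × 1.70 cm = 6.062 cm.

6.06 cm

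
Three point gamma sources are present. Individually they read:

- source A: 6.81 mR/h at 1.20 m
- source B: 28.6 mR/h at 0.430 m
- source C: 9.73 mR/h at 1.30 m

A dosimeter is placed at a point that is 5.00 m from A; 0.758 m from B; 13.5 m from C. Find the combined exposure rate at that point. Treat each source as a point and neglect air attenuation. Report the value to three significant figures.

9.69 mR/h

Each source contributes Iᵢ·(dᵢ/rᵢ)²; contributions add.
A: 6.81 × (1.20/5.00)² = 0.3923 mR/h
B: 28.6 × (0.430/0.758)² = 9.204 mR/h
C: 9.73 × (1.30/13.5)² = 0.09023 mR/h
Total = 0.3923 + 9.204 + 0.09023 = 9.687 mR/h.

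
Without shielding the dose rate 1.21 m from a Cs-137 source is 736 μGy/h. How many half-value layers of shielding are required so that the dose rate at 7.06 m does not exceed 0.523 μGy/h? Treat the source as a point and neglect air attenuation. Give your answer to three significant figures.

5.37 half-value layers

At 7.06 m, distance alone gives 736 × (1.21/7.06)² = 736 × 0.02937 = 21.62 μGy/h.
Further attenuation needed: 21.62/0.523 = 41.34.
n = log₂(41.34) = 5.369 half-value layers.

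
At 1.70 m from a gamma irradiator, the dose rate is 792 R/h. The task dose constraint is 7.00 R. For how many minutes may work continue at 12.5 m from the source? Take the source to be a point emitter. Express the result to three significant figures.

By the inverse-square law, rate at 12.5 m:
792 × (1.70/12.5)² = 792 × 0.01850 = 14.65 R/h.
Stay time = 7.00 R ÷ 14.65 R/h = 0.4778 h = 28.67 min.

28.7 min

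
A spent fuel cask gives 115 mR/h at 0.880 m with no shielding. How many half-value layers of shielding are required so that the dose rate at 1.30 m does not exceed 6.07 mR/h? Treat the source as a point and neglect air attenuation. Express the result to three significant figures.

At 1.30 m, distance alone gives 115 × (0.880/1.30)² = 115 × 0.4582 = 52.69 mR/h.
Further attenuation needed: 52.69/6.07 = 8.680.
n = log₂(8.680) = 3.118 half-value layers.

3.12 half-value layers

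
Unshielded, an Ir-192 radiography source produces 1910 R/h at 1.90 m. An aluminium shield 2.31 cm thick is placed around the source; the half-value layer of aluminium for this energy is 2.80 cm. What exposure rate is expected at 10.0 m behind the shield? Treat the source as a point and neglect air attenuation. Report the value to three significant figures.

38.9 R/h

Distance alone: (1.90/10.0)² = 0.03610, so 1910 × 0.03610 = 68.95 R/h.
Shield: 2.31/2.80 = 0.8250 half-value layers → attenuation 2^(−0.8250) = 0.5645.
Combined: 68.95 × 0.5645 = 38.92 R/h.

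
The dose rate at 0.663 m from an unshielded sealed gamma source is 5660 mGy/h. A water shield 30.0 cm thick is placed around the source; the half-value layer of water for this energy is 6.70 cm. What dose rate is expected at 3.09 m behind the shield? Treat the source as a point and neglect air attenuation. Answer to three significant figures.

Distance alone: (0.663/3.09)² = 0.04604, so 5660 × 0.04604 = 260.6 mGy/h.
Shield: 30.0/6.70 = 4.478 half-value layers → attenuation 2^(−4.478) = 0.04487.
Combined: 260.6 × 0.04487 = 11.69 mGy/h.

11.7 mGy/h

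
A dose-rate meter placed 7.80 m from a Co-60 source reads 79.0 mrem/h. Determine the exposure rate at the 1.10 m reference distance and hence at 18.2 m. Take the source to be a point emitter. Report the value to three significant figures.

Using I₁d₁² = I₂d₂²,
At 1.10 m: (7.80/1.10)² = 50.28, so 79.0 × 50.28 = 3972 mrem/h
At 18.2 m: (1.10/18.2)² = 0.003653, so 3972 × 0.003653 = 14.51 mrem/h.

3970 mrem/h; 14.5 mrem/h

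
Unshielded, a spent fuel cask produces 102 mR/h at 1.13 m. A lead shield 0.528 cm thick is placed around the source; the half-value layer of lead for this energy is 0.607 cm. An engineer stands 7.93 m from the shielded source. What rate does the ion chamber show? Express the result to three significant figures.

1.13 mR/h

Distance alone: 102 × (1.13/7.93)² = 102 × 0.02031 = 2.072 mR/h.
Shield: 0.528/0.607 = 0.8699 half-value layers → attenuation 2^(−0.8699) = 0.5472.
Combined: 2.072 × 0.5472 = 1.134 mR/h.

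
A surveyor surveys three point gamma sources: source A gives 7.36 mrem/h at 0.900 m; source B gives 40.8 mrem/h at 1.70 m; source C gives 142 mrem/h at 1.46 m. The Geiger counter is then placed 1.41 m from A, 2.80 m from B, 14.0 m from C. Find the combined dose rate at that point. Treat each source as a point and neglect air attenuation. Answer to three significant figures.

19.6 mrem/h

By superposition, sum each source's inverse-square contribution:
A: 7.36 × (0.900/1.41)² = 2.999 mrem/h
B: 40.8 × (1.70/2.80)² = 15.04 mrem/h
C: 142 × (1.46/14.0)² = 1.544 mrem/h
Total = 2.999 + 15.04 + 1.544 = 19.58 mrem/h.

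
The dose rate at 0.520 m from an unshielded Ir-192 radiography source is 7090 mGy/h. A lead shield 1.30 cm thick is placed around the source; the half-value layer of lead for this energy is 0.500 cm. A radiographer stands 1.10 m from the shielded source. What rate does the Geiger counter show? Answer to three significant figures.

Distance alone: 7090 × (0.520/1.10)² = 7090 × 0.2235 = 1585 mGy/h.
Shield: 1.30/0.500 = 2.600 half-value layers → attenuation 2^(−2.600) = 0.1649.
Combined: 1585 × 0.1649 = 261.4 mGy/h.

261 mGy/h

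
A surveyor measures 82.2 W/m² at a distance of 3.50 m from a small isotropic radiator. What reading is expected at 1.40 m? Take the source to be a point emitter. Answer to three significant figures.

514 W/m²

Using I₁d₁² = I₂d₂², the rate at 1.40 m is
(3.50/1.40)² = 6.250, so 82.2 × 6.250 = 513.8 W/m².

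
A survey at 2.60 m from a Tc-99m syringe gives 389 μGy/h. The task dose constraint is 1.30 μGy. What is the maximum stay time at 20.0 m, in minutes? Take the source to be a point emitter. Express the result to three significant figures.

Applying the 1/r² law, rate at 20.0 m:
389 × (2.60/20.0)² = 389 × 0.01690 = 6.574 μGy/h.
Stay time = 1.30 μGy ÷ 6.574 μGy/h = 0.1977 h = 11.86 min.

11.9 min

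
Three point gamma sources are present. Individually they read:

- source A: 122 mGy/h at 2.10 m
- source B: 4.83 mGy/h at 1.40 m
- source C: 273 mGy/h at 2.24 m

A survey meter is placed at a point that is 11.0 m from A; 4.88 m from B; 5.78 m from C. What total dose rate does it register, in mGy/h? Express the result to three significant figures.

By superposition, sum each source's inverse-square contribution:
A: 122 × (2.10/11.0)² = 4.446 mGy/h
B: 4.83 × (1.40/4.88)² = 0.3975 mGy/h
C: 273 × (2.24/5.78)² = 41.00 mGy/h
Total = 4.446 + 0.3975 + 41.00 = 45.84 mGy/h.

45.8 mGy/h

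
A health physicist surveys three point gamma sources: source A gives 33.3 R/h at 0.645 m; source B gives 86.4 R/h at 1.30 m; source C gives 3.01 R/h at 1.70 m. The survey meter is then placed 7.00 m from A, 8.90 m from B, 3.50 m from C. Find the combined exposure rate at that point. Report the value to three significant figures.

2.84 R/h

Each source contributes Iᵢ·(dᵢ/rᵢ)²; contributions add.
A: 33.3 × (0.645/7.00)² = 0.2827 R/h
B: 86.4 × (1.30/8.90)² = 1.843 R/h
C: 3.01 × (1.70/3.50)² = 0.7101 R/h
Total = 0.2827 + 1.843 + 0.7101 = 2.836 R/h.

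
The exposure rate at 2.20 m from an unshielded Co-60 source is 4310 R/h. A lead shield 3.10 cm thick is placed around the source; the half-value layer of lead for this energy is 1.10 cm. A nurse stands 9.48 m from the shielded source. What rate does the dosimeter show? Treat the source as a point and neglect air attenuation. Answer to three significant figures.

Distance alone: (2.20/9.48)² = 0.05386, so 4310 × 0.05386 = 232.1 R/h.
Shield: 3.10/1.10 = 2.818 half-value layers → attenuation 2^(−2.818) = 0.1418.
Combined: 232.1 × 0.1418 = 32.91 R/h.

32.9 R/h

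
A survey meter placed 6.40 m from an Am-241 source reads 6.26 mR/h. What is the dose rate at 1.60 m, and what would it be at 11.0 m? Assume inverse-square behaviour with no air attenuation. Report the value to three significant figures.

Since intensity falls as 1/r²,
At 1.60 m: (6.40/1.60)² = 16.00, so 6.26 × 16.00 = 100.2 mR/h
At 11.0 m: (1.60/11.0)² = 0.02116, so 100.2 × 0.02116 = 2.120 mR/h.

100 mR/h; 2.12 mR/h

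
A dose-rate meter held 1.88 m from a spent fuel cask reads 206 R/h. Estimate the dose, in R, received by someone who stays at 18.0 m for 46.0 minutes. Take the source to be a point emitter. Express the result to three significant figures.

1.72 R

Applying the 1/r² law, rate at 18.0 m:
206 × (1.88/18.0)² = 206 × 0.01091 = 2.247 R/h.
Dose = rate × time = 2.247 R/h × 0.7667 h = 1.723 R.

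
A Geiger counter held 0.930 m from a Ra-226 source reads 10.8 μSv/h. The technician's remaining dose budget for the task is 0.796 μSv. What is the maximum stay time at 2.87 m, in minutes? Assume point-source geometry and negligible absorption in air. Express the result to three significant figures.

42.1 min

Applying the 1/r² law, rate at 2.87 m:
(0.930/2.87)² = 0.1050, so 10.8 × 0.1050 = 1.134 μSv/h.
Stay time = 0.796 μSv ÷ 1.134 μSv/h = 0.7019 h = 42.11 min.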